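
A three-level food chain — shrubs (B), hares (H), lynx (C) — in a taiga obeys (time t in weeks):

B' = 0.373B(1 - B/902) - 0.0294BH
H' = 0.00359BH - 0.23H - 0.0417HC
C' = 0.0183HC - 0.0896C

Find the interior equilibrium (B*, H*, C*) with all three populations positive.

B* ≈ 554, H* ≈ 4.9, C* ≈ 42.2

From dC/dt = 0: 0.0183H* = 0.0896, so H* = 4.9.
From dB/dt = 0: 0.373(1 - B*/902) = 0.0294·4.9, giving B* = 902·(1 - 0.386) = 554.
From dH/dt = 0: 0.00359·554 - 0.23 = 0.0417C*, so C* = 1.76/0.0417 = 42.2.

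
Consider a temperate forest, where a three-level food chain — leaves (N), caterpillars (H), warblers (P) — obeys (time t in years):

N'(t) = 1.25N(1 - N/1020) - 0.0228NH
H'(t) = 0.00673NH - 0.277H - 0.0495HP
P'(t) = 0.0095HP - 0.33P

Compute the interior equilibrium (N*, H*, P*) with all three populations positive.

N* ≈ 374, H* ≈ 34.7, P* ≈ 45.2

From dP/dt = 0: 0.0095H* = 0.33, so H* = 34.7.
From dN/dt = 0: 1.25(1 - N*/1020) = 0.0228·34.7, giving N* = 1020·(1 - 0.634) = 374.
From dH/dt = 0: 0.00673·374 - 0.277 = 0.0495P*, so P* = 2.24/0.0495 = 45.2.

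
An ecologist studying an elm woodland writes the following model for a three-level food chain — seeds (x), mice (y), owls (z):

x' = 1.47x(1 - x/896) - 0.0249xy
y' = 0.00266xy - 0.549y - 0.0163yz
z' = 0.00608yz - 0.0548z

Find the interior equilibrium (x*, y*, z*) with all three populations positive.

From dz/dt = 0: 0.00608y* = 0.0548, so y* = 9.01.
From dx/dt = 0: 1.47(1 - x*/896) = 0.0249·9.01, giving x* = 896·(1 - 0.153) = 759.
From dy/dt = 0: 0.00266·759 - 0.549 = 0.0163z*, so z* = 1.47/0.0163 = 90.2.

x* ≈ 759, y* ≈ 9.01, z* ≈ 90.2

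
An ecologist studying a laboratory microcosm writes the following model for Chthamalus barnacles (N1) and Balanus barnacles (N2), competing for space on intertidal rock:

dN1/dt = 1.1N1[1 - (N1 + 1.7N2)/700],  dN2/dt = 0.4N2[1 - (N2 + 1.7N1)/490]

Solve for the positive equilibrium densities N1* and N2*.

N1* ≈ 70.4, N2* ≈ 370

Setting both brackets to zero gives the nullclines N1 + 1.7N2 = 700 and 1.7N1 + N2 = 490.
Substituting N2 = 490 - 1.7N1 into the first: N1(1 - 1.7·1.7) = 700 - 1.7·490.
So N1* = -133/-1.89 = 70.4, and then N2* = 490 - 1.7·70.4 = 370.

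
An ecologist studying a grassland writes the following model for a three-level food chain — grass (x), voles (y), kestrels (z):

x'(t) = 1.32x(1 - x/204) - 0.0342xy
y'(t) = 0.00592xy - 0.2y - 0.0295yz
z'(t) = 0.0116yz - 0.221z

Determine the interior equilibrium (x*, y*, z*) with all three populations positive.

x* ≈ 103, y* ≈ 19.1, z* ≈ 14

From dz/dt = 0: 0.0116y* = 0.221, so y* = 19.1.
From dx/dt = 0: 1.32(1 - x*/204) = 0.0342·19.1, giving x* = 204·(1 - 0.494) = 103.
From dy/dt = 0: 0.00592·103 - 0.2 = 0.0295z*, so z* = 0.412/0.0295 = 14.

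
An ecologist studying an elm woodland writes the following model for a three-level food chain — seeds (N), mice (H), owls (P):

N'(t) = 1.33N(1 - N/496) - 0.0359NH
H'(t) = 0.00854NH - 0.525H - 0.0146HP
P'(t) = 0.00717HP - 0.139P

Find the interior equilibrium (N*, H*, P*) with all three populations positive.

From dP/dt = 0: 0.00717H* = 0.139, so H* = 19.4.
From dN/dt = 0: 1.33(1 - N*/496) = 0.0359·19.4, giving N* = 496·(1 - 0.523) = 236.
From dH/dt = 0: 0.00854·236 - 0.525 = 0.0146P*, so P* = 1.49/0.0146 = 102.

N* ≈ 236, H* ≈ 19.4, P* ≈ 102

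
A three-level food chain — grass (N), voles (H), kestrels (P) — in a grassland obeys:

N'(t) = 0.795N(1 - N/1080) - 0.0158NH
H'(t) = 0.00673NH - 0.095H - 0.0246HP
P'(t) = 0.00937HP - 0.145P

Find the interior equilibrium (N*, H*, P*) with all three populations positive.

N* ≈ 748, H* ≈ 15.5, P* ≈ 201

From dP/dt = 0: 0.00937H* = 0.145, so H* = 15.5.
From dN/dt = 0: 0.795(1 - N*/1080) = 0.0158·15.5, giving N* = 1080·(1 - 0.308) = 748.
From dH/dt = 0: 0.00673·748 - 0.095 = 0.0246P*, so P* = 4.94/0.0246 = 201.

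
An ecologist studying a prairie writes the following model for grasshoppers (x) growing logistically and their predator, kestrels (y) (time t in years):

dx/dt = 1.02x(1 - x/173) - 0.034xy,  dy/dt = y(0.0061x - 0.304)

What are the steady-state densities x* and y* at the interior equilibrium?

x* ≈ 49.8, y* ≈ 21.4

From dy/dt = 0 with y > 0: 0.0061x* = 0.304, so x* = 49.8.
Substitute into dx/dt = 0: 1.02(1 - 49.8/173) = 0.034y*.
The bracket is 0.712, giving y* = 0.726/0.034 = 21.4.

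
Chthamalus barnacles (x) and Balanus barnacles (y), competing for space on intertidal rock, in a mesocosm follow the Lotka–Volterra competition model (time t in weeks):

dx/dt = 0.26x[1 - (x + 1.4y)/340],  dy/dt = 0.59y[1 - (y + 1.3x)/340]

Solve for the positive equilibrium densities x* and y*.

Setting both brackets to zero gives the nullclines x + 1.4y = 340 and 1.3x + y = 340.
Substituting y = 340 - 1.3x into the first: x(1 - 1.4·1.3) = 340 - 1.4·340.
So x* = -136/-0.82 = 166, and then y* = 340 - 1.3·166 = 124.

x* ≈ 166, y* ≈ 124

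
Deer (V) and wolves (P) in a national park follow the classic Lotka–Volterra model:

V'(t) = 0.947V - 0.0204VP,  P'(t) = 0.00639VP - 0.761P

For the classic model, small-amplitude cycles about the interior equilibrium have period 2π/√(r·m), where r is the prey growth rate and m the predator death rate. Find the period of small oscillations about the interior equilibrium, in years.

Here r = 0.947 and m = 0.761, so r·m = 0.721.
ω = √0.721 = 0.849 per year, hence T = 2π/ω ≈ 7.4 years.

T ≈ 7.4 years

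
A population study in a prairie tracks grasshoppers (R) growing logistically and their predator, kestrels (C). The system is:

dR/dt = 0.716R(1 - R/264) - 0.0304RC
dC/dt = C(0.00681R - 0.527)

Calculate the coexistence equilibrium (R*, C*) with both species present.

From dC/dt = 0 with C > 0: 0.00681R* = 0.527, so R* = 77.4.
Substitute into dR/dt = 0: 0.716(1 - 77.4/264) = 0.0304C*.
The bracket is 0.707, giving C* = 0.506/0.0304 = 16.6.

R* ≈ 77.4, C* ≈ 16.6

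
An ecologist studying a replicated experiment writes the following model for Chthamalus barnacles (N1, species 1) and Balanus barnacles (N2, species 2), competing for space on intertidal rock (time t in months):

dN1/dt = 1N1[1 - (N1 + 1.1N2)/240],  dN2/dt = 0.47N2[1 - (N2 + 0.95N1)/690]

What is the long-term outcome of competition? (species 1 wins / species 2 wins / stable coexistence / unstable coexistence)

species 2 excludes species 1

Compare the nullcline intercepts: K1/α12 = 240/1.1 = 218 < K2 = 690; K2/α21 = 690/0.95 = 726 > K1 = 240.
Since the inequalities point opposite ways, species 2 can invade but species 1 cannot.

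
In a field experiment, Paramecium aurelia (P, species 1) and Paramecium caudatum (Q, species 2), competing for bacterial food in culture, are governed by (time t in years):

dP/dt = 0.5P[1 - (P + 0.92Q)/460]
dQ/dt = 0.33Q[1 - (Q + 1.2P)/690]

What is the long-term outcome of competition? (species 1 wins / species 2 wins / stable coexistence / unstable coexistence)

species 2 excludes species 1

Compare the nullcline intercepts: K1/α12 = 460/0.92 = 500 < K2 = 690; K2/α21 = 690/1.2 = 575 > K1 = 460.
Since the inequalities point opposite ways, species 2 can invade but species 1 cannot.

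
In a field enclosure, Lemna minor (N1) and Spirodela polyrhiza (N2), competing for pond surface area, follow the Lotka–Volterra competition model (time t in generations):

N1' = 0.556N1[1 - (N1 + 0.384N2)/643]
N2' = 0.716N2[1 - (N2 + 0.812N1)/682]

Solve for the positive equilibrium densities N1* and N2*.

N1* ≈ 554, N2* ≈ 232

Setting both brackets to zero gives the nullclines N1 + 0.384N2 = 643 and 0.812N1 + N2 = 682.
Substituting N2 = 682 - 0.812N1 into the first: N1(1 - 0.384·0.812) = 643 - 0.384·682.
So N1* = 381/0.688 = 554, and then N2* = 682 - 0.812·554 = 232.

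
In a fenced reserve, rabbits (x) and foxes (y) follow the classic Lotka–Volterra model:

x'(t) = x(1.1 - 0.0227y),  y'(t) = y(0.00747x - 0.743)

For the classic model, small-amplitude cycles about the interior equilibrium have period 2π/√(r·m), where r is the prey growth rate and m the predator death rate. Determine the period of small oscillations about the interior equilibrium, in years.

Here r = 1.1 and m = 0.743, so r·m = 0.817.
ω = √0.817 = 0.904 per year, hence T = 2π/ω ≈ 6.95 years.

T ≈ 6.95 years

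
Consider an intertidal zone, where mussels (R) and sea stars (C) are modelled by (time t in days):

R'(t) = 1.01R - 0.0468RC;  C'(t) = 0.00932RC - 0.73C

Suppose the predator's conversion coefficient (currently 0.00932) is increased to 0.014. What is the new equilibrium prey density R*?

R* ≈ 52.1

At the interior fixed point, setting dC/dt = 0 with C > 0 fixes R* = (predator death rate)/(RC coefficient) — independent of the other coefficients.
With the change, R* = 0.73/0.014 = 52.1; it falls from 78.3.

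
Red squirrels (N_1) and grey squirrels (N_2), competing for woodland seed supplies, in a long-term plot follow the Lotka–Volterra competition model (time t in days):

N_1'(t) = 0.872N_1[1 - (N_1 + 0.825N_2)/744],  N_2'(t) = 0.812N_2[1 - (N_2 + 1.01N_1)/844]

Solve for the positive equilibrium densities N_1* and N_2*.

N_1* ≈ 286, N_2* ≈ 555

Setting both brackets to zero gives the nullclines N_1 + 0.825N_2 = 744 and 1.01N_1 + N_2 = 844.
Substituting N_2 = 844 - 1.01N_1 into the first: N_1(1 - 0.825·1.01) = 744 - 0.825·844.
So N_1* = 47.7/0.167 = 286, and then N_2* = 844 - 1.01·286 = 555.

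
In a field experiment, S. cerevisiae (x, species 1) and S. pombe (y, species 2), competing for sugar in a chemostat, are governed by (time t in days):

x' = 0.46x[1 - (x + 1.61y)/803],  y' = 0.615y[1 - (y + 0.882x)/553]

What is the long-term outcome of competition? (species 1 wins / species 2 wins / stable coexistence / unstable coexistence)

unstable coexistence (outcome depends on initial conditions)

Compare the nullcline intercepts: K1/α12 = 803/1.61 = 499 < K2 = 553; K2/α21 = 553/0.882 = 627 < K1 = 803.
Since both are reversed, neither can invade when rare; the interior point is a saddle.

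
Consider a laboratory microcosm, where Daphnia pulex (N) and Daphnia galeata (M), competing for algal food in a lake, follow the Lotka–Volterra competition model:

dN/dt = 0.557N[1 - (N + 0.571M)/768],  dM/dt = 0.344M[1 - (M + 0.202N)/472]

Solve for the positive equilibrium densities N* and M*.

N* ≈ 563, M* ≈ 358

Setting both brackets to zero gives the nullclines N + 0.571M = 768 and 0.202N + M = 472.
Substituting M = 472 - 0.202N into the first: N(1 - 0.571·0.202) = 768 - 0.571·472.
So N* = 498/0.885 = 563, and then M* = 472 - 0.202·563 = 358.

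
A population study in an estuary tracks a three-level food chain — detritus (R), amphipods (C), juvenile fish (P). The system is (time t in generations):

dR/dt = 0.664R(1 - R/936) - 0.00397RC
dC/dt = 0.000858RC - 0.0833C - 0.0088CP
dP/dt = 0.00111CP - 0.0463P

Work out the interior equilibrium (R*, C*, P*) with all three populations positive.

R* ≈ 703, C* ≈ 41.7, P* ≈ 59

From dP/dt = 0: 0.00111C* = 0.0463, so C* = 41.7.
From dR/dt = 0: 0.664(1 - R*/936) = 0.00397·41.7, giving R* = 936·(1 - 0.249) = 703.
From dC/dt = 0: 0.000858·703 - 0.0833 = 0.0088P*, so P* = 0.52/0.0088 = 59.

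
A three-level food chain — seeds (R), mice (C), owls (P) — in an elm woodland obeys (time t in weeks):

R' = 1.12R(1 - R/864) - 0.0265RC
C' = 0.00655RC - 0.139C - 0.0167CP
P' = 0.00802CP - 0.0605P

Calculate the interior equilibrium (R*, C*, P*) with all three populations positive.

From dP/dt = 0: 0.00802C* = 0.0605, so C* = 7.54.
From dR/dt = 0: 1.12(1 - R*/864) = 0.0265·7.54, giving R* = 864·(1 - 0.178) = 710.
From dC/dt = 0: 0.00655·710 - 0.139 = 0.0167P*, so P* = 4.51/0.0167 = 270.

R* ≈ 710, C* ≈ 7.54, P* ≈ 270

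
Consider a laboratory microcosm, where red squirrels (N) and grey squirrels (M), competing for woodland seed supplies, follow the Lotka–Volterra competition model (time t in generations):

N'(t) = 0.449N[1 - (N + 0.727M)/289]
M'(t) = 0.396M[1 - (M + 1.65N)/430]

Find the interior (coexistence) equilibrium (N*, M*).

Setting both brackets to zero gives the nullclines N + 0.727M = 289 and 1.65N + M = 430.
Substituting M = 430 - 1.65N into the first: N(1 - 0.727·1.65) = 289 - 0.727·430.
So N* = -23.6/-0.2 = 118, and then M* = 430 - 1.65·118 = 235.

N* ≈ 118, M* ≈ 235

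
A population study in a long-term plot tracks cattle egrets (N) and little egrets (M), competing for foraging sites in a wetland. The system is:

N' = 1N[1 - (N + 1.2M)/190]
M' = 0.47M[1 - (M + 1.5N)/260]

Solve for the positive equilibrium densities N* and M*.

N* ≈ 153, M* ≈ 31.3

Setting both brackets to zero gives the nullclines N + 1.2M = 190 and 1.5N + M = 260.
Substituting M = 260 - 1.5N into the first: N(1 - 1.2·1.5) = 190 - 1.2·260.
So N* = -122/-0.8 = 153, and then M* = 260 - 1.5·153 = 31.3.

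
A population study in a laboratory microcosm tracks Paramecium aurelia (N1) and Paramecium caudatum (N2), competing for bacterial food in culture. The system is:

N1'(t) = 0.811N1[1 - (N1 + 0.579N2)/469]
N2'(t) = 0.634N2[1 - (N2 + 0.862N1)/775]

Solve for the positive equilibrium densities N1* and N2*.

N1* ≈ 40.5, N2* ≈ 740

Setting both brackets to zero gives the nullclines N1 + 0.579N2 = 469 and 0.862N1 + N2 = 775.
Substituting N2 = 775 - 0.862N1 into the first: N1(1 - 0.579·0.862) = 469 - 0.579·775.
So N1* = 20.3/0.501 = 40.5, and then N2* = 775 - 0.862·40.5 = 740.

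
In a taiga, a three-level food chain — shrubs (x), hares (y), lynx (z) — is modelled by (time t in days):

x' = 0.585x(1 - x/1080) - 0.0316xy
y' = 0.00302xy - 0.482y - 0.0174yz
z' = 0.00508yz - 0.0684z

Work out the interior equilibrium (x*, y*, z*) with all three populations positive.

From dz/dt = 0: 0.00508y* = 0.0684, so y* = 13.5.
From dx/dt = 0: 0.585(1 - x*/1080) = 0.0316·13.5, giving x* = 1080·(1 - 0.727) = 294.
From dy/dt = 0: 0.00302·294 - 0.482 = 0.0174z*, so z* = 0.407/0.0174 = 23.4.

x* ≈ 294, y* ≈ 13.5, z* ≈ 23.4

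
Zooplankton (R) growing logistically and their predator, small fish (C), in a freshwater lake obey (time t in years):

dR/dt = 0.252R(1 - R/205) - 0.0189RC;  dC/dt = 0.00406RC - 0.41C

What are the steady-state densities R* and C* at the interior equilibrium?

From dC/dt = 0 with C > 0: 0.00406R* = 0.41, so R* = 101.
Substitute into dR/dt = 0: 0.252(1 - 101/205) = 0.0189C*.
The bracket is 0.507, giving C* = 0.128/0.0189 = 6.77.

R* ≈ 101, C* ≈ 6.77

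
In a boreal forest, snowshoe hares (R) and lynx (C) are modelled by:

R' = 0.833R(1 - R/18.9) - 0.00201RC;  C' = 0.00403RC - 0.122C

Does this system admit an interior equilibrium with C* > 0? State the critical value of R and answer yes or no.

The predator equation gives dC/dt > 0 only when R > 0.122/0.00403 = 30.3.
Without the predator, R → K = 18.9. Since 18.9 < 30.3, the predator cannot invade.

Threshold R = 30.3; K < 30.3, so no, the predator goes extinct.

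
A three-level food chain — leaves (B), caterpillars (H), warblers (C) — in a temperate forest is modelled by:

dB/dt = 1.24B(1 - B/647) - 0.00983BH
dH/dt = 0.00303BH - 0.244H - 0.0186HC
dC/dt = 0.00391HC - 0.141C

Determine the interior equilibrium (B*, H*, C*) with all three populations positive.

From dC/dt = 0: 0.00391H* = 0.141, so H* = 36.1.
From dB/dt = 0: 1.24(1 - B*/647) = 0.00983·36.1, giving B* = 647·(1 - 0.286) = 462.
From dH/dt = 0: 0.00303·462 - 0.244 = 0.0186C*, so C* = 1.16/0.0186 = 62.1.

B* ≈ 462, H* ≈ 36.1, C* ≈ 62.1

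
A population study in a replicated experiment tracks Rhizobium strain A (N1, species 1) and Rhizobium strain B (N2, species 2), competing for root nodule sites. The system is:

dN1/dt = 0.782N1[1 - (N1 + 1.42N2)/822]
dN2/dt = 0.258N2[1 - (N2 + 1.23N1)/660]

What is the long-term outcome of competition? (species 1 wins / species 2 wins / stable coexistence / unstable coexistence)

unstable coexistence (outcome depends on initial conditions)

Compare the nullcline intercepts: K1/α12 = 822/1.42 = 579 < K2 = 660; K2/α21 = 660/1.23 = 537 < K1 = 822.
Since both are reversed, neither can invade when rare; the interior point is a saddle.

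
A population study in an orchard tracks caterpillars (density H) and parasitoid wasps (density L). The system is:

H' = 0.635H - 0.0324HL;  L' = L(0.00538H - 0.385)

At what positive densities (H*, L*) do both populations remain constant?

H* ≈ 71.6, L* ≈ 19.6

Set dL/dt = 0 with L > 0: 0.00538H - 0.385 = 0, so H* = 0.385/0.00538 = 71.6.
Set dH/dt = 0 with H > 0: 0.635 - 0.0324L = 0, so L* = 0.635/0.0324 = 19.6.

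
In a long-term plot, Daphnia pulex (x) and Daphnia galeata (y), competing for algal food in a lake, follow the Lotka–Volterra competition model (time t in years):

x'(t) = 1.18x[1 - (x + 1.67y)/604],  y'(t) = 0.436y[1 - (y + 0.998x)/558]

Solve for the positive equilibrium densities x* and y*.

x* ≈ 492, y* ≈ 67.2

Setting both brackets to zero gives the nullclines x + 1.67y = 604 and 0.998x + y = 558.
Substituting y = 558 - 0.998x into the first: x(1 - 1.67·0.998) = 604 - 1.67·558.
So x* = -328/-0.667 = 492, and then y* = 558 - 0.998·492 = 67.2.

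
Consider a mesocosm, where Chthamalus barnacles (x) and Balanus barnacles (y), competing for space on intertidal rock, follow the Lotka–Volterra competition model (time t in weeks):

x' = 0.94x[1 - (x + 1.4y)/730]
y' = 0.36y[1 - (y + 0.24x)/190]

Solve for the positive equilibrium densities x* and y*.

x* ≈ 699, y* ≈ 22.3

Setting both brackets to zero gives the nullclines x + 1.4y = 730 and 0.24x + y = 190.
Substituting y = 190 - 0.24x into the first: x(1 - 1.4·0.24) = 730 - 1.4·190.
So x* = 464/0.664 = 699, and then y* = 190 - 0.24·699 = 22.3.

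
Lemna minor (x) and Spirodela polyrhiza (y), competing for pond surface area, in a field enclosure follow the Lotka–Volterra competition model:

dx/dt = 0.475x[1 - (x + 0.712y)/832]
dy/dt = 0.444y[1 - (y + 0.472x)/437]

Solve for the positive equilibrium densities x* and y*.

Setting both brackets to zero gives the nullclines x + 0.712y = 832 and 0.472x + y = 437.
Substituting y = 437 - 0.472x into the first: x(1 - 0.712·0.472) = 832 - 0.712·437.
So x* = 521/0.664 = 784, and then y* = 437 - 0.472·784 = 66.7.

x* ≈ 784, y* ≈ 66.7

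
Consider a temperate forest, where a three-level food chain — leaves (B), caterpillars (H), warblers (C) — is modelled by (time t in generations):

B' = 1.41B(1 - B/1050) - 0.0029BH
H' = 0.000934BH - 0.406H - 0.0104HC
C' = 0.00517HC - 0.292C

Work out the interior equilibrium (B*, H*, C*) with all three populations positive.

From dC/dt = 0: 0.00517H* = 0.292, so H* = 56.5.
From dB/dt = 0: 1.41(1 - B*/1050) = 0.0029·56.5, giving B* = 1050·(1 - 0.116) = 928.
From dH/dt = 0: 0.000934·928 - 0.406 = 0.0104C*, so C* = 0.461/0.0104 = 44.3.

B* ≈ 928, H* ≈ 56.5, C* ≈ 44.3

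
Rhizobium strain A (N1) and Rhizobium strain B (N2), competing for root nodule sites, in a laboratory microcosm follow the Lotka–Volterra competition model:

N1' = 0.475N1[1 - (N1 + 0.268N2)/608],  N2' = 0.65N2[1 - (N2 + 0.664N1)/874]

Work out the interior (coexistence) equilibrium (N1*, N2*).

Setting both brackets to zero gives the nullclines N1 + 0.268N2 = 608 and 0.664N1 + N2 = 874.
Substituting N2 = 874 - 0.664N1 into the first: N1(1 - 0.268·0.664) = 608 - 0.268·874.
So N1* = 374/0.822 = 455, and then N2* = 874 - 0.664·455 = 572.

N1* ≈ 455, N2* ≈ 572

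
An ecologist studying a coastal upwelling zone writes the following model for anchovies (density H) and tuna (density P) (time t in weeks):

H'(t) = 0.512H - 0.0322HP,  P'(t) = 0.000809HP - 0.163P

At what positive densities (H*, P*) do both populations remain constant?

Set dP/dt = 0 with P > 0: 0.000809H - 0.163 = 0, so H* = 0.163/0.000809 = 201.
Set dH/dt = 0 with H > 0: 0.512 - 0.0322P = 0, so P* = 0.512/0.0322 = 15.9.

H* ≈ 201, P* ≈ 15.9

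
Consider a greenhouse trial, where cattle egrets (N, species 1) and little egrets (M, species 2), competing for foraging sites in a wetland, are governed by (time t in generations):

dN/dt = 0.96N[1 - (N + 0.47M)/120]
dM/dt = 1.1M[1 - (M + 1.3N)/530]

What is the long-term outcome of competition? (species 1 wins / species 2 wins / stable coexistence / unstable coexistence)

species 2 excludes species 1

Compare the nullcline intercepts: K1/α12 = 120/0.47 = 255 < K2 = 530; K2/α21 = 530/1.3 = 408 > K1 = 120.
Since the inequalities point opposite ways, species 2 can invade but species 1 cannot.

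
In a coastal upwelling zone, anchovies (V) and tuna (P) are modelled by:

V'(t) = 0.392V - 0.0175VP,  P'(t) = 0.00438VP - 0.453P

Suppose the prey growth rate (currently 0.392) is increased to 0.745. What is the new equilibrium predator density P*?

At the interior fixed point, setting dV/dt = 0 with V > 0 fixes P* = (prey growth rate)/(VP coefficient) — independent of the other coefficients.
With the change, P* = 0.745/0.0175 = 42.6; it rises from 22.4.

P* ≈ 42.6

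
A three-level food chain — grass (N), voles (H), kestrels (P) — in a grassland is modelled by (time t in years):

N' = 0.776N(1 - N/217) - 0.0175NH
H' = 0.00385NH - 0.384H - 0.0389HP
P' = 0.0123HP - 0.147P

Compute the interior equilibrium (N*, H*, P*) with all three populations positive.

N* ≈ 159, H* ≈ 12, P* ≈ 5.82

From dP/dt = 0: 0.0123H* = 0.147, so H* = 12.
From dN/dt = 0: 0.776(1 - N*/217) = 0.0175·12, giving N* = 217·(1 - 0.27) = 159.
From dH/dt = 0: 0.00385·159 - 0.384 = 0.0389P*, so P* = 0.226/0.0389 = 5.82.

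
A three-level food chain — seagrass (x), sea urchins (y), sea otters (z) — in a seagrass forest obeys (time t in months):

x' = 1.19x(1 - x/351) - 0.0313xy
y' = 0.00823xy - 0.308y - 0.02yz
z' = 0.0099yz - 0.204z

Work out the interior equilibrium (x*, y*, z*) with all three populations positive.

From dz/dt = 0: 0.0099y* = 0.204, so y* = 20.6.
From dx/dt = 0: 1.19(1 - x*/351) = 0.0313·20.6, giving x* = 351·(1 - 0.542) = 161.
From dy/dt = 0: 0.00823·161 - 0.308 = 0.02z*, so z* = 1.02/0.02 = 50.8.

x* ≈ 161, y* ≈ 20.6, z* ≈ 50.8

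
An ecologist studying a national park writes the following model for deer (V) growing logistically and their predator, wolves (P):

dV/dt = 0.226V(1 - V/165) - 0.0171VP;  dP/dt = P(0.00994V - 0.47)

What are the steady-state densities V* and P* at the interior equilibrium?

From dP/dt = 0 with P > 0: 0.00994V* = 0.47, so V* = 47.3.
Substitute into dV/dt = 0: 0.226(1 - 47.3/165) = 0.0171P*.
The bracket is 0.713, giving P* = 0.161/0.0171 = 9.43.

V* ≈ 47.3, P* ≈ 9.43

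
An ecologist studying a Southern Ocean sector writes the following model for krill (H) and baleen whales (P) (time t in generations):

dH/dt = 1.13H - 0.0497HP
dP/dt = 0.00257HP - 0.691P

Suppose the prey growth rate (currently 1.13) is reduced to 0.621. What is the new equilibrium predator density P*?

P* ≈ 12.5

At the interior fixed point, setting dH/dt = 0 with H > 0 fixes P* = (prey growth rate)/(HP coefficient) — independent of the other coefficients.
With the change, P* = 0.621/0.0497 = 12.5; it falls from 22.7.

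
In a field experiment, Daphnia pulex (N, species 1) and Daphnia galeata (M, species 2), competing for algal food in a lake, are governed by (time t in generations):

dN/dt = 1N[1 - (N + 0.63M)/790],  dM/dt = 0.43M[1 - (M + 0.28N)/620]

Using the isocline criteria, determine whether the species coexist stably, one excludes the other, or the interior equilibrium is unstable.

stable coexistence

Compare the nullcline intercepts: K1/α12 = 790/0.63 = 1250 > K2 = 620; K2/α21 = 620/0.28 = 2210 > K1 = 790.
Since both inequalities hold, each species can invade when rare, so the interior equilibrium is stable.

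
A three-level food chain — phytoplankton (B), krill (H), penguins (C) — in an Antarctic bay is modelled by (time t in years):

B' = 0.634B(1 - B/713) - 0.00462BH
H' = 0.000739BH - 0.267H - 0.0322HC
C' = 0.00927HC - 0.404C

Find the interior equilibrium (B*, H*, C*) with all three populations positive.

From dC/dt = 0: 0.00927H* = 0.404, so H* = 43.6.
From dB/dt = 0: 0.634(1 - B*/713) = 0.00462·43.6, giving B* = 713·(1 - 0.318) = 487.
From dH/dt = 0: 0.000739·487 - 0.267 = 0.0322C*, so C* = 0.0926/0.0322 = 2.87.

B* ≈ 487, H* ≈ 43.6, C* ≈ 2.87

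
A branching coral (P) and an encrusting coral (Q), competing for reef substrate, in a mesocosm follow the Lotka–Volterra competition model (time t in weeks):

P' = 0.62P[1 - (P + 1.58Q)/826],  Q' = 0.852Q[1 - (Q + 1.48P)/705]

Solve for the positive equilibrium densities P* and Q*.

P* ≈ 215, Q* ≈ 387

Setting both brackets to zero gives the nullclines P + 1.58Q = 826 and 1.48P + Q = 705.
Substituting Q = 705 - 1.48P into the first: P(1 - 1.58·1.48) = 826 - 1.58·705.
So P* = -288/-1.34 = 215, and then Q* = 705 - 1.48·215 = 387.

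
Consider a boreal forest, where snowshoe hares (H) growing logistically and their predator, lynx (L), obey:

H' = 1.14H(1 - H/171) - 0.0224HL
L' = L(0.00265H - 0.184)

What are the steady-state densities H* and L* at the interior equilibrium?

From dL/dt = 0 with L > 0: 0.00265H* = 0.184, so H* = 69.4.
Substitute into dH/dt = 0: 1.14(1 - 69.4/171) = 0.0224L*.
The bracket is 0.594, giving L* = 0.677/0.0224 = 30.2.

H* ≈ 69.4, L* ≈ 30.2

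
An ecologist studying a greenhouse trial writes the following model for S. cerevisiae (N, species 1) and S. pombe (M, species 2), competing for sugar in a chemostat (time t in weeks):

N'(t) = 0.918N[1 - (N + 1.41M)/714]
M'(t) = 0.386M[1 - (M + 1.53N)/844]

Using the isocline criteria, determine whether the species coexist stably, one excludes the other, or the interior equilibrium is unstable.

unstable coexistence (outcome depends on initial conditions)

Compare the nullcline intercepts: K1/α12 = 714/1.41 = 506 < K2 = 844; K2/α21 = 844/1.53 = 552 < K1 = 714.
Since both are reversed, neither can invade when rare; the interior point is a saddle.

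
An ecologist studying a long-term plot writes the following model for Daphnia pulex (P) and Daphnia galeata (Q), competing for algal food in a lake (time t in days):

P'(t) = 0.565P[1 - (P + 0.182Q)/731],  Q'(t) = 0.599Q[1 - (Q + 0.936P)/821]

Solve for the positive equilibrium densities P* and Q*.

Setting both brackets to zero gives the nullclines P + 0.182Q = 731 and 0.936P + Q = 821.
Substituting Q = 821 - 0.936P into the first: P(1 - 0.182·0.936) = 731 - 0.182·821.
So P* = 582/0.83 = 701, and then Q* = 821 - 0.936·701 = 165.

P* ≈ 701, Q* ≈ 165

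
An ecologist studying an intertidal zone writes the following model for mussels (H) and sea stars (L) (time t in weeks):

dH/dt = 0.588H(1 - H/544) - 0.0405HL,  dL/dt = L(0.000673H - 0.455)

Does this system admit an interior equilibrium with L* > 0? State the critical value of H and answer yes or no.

The predator equation gives dL/dt > 0 only when H > 0.455/0.000673 = 676.
Without the predator, H → K = 544. Since 544 < 676, the predator cannot invade.

Threshold H = 676; K < 676, so no, the predator goes extinct.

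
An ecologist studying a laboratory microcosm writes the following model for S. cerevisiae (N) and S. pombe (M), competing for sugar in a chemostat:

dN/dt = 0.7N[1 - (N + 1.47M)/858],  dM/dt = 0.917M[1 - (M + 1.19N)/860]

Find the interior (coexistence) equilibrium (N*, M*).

Setting both brackets to zero gives the nullclines N + 1.47M = 858 and 1.19N + M = 860.
Substituting M = 860 - 1.19N into the first: N(1 - 1.47·1.19) = 858 - 1.47·860.
So N* = -406/-0.749 = 542, and then M* = 860 - 1.19·542 = 215.

N* ≈ 542, M* ≈ 215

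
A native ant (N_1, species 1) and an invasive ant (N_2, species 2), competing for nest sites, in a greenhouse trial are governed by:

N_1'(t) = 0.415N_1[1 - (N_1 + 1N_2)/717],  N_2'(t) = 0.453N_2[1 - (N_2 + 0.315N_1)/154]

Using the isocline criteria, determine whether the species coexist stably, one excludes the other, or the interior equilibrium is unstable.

species 1 excludes species 2

Compare the nullcline intercepts: K1/α12 = 717/1 = 717 > K2 = 154; K2/α21 = 154/0.315 = 489 < K1 = 717.
Since the inequalities point opposite ways, species 1 can invade but species 2 cannot.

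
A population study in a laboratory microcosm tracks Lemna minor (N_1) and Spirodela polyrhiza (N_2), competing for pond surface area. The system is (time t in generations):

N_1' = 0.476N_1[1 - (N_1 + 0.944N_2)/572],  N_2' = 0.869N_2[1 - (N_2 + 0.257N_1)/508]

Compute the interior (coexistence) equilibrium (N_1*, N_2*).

Setting both brackets to zero gives the nullclines N_1 + 0.944N_2 = 572 and 0.257N_1 + N_2 = 508.
Substituting N_2 = 508 - 0.257N_1 into the first: N_1(1 - 0.944·0.257) = 572 - 0.944·508.
So N_1* = 92.4/0.757 = 122, and then N_2* = 508 - 0.257·122 = 477.

N_1* ≈ 122, N_2* ≈ 477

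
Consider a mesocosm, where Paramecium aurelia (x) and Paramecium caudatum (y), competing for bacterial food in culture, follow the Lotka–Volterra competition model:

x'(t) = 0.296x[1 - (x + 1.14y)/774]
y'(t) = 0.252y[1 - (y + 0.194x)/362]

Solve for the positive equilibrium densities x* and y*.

x* ≈ 464, y* ≈ 272

Setting both brackets to zero gives the nullclines x + 1.14y = 774 and 0.194x + y = 362.
Substituting y = 362 - 0.194x into the first: x(1 - 1.14·0.194) = 774 - 1.14·362.
So x* = 361/0.779 = 464, and then y* = 362 - 0.194·464 = 272.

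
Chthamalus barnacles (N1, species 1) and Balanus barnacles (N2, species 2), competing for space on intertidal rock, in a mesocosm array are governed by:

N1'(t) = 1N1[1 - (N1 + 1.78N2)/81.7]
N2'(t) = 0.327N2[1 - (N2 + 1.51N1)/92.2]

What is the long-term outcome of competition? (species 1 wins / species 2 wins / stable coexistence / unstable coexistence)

Compare the nullcline intercepts: K1/α12 = 81.7/1.78 = 45.9 < K2 = 92.2; K2/α21 = 92.2/1.51 = 61.1 < K1 = 81.7.
Since both are reversed, neither can invade when rare; the interior point is a saddle.

unstable coexistence (outcome depends on initial conditions)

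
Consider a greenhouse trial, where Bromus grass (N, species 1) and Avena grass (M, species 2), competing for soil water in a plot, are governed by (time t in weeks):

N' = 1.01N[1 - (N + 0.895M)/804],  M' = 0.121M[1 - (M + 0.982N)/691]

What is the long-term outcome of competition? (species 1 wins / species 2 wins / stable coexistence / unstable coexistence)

Compare the nullcline intercepts: K1/α12 = 804/0.895 = 898 > K2 = 691; K2/α21 = 691/0.982 = 704 < K1 = 804.
Since the inequalities point opposite ways, species 1 can invade but species 2 cannot.

species 1 excludes species 2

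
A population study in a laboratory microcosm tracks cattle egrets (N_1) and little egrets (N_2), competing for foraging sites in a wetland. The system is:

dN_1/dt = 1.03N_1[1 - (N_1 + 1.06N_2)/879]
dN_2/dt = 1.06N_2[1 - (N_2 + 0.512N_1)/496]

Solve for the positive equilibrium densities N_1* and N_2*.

Setting both brackets to zero gives the nullclines N_1 + 1.06N_2 = 879 and 0.512N_1 + N_2 = 496.
Substituting N_2 = 496 - 0.512N_1 into the first: N_1(1 - 1.06·0.512) = 879 - 1.06·496.
So N_1* = 353/0.457 = 772, and then N_2* = 496 - 0.512·772 = 100.

N_1* ≈ 772, N_2* ≈ 100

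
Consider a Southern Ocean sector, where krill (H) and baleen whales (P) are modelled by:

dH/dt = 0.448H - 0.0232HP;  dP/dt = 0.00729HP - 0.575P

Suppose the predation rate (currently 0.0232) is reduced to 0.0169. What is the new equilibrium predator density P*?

At the interior fixed point, setting dH/dt = 0 with H > 0 fixes P* = (prey growth rate)/(HP coefficient) — independent of the other coefficients.
With the change, P* = 0.448/0.0169 = 26.5; it rises from 19.3.

P* ≈ 26.5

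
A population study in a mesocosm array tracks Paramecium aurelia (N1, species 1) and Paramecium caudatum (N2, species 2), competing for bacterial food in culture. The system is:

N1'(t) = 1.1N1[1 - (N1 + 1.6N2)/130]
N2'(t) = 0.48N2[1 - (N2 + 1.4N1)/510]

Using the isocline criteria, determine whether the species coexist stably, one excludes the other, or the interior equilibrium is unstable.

species 2 excludes species 1

Compare the nullcline intercepts: K1/α12 = 130/1.6 = 81.2 < K2 = 510; K2/α21 = 510/1.4 = 364 > K1 = 130.
Since the inequalities point opposite ways, species 2 can invade but species 1 cannot.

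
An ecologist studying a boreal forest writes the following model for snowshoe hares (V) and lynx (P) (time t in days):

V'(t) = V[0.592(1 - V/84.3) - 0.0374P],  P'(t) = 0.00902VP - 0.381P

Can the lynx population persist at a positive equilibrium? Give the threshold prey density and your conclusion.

The predator equation gives dP/dt > 0 only when V > 0.381/0.00902 = 42.2.
Without the predator, V → K = 84.3. Since 84.3 > 42.2, the predator can invade and persist.

Threshold V = 42.2; K > 42.2, so yes, the predator persists.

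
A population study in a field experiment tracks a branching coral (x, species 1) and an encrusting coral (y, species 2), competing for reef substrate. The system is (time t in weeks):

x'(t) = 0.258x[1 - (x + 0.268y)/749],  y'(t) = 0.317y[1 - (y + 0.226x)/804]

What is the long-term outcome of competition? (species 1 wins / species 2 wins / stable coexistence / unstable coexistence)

Compare the nullcline intercepts: K1/α12 = 749/0.268 = 2790 > K2 = 804; K2/α21 = 804/0.226 = 3560 > K1 = 749.
Since both inequalities hold, each species can invade when rare, so the interior equilibrium is stable.

stable coexistence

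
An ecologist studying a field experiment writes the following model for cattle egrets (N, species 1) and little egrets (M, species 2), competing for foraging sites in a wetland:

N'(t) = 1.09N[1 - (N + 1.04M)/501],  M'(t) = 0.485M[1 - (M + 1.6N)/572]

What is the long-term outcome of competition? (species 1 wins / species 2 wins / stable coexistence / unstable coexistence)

Compare the nullcline intercepts: K1/α12 = 501/1.04 = 482 < K2 = 572; K2/α21 = 572/1.6 = 358 < K1 = 501.
Since both are reversed, neither can invade when rare; the interior point is a saddle.

unstable coexistence (outcome depends on initial conditions)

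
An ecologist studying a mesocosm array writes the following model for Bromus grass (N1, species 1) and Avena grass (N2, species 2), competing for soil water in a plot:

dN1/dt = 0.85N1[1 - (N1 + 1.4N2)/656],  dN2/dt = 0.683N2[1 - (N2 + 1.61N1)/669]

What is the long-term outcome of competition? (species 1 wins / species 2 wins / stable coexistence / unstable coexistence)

Compare the nullcline intercepts: K1/α12 = 656/1.4 = 469 < K2 = 669; K2/α21 = 669/1.61 = 416 < K1 = 656.
Since both are reversed, neither can invade when rare; the interior point is a saddle.

unstable coexistence (outcome depends on initial conditions)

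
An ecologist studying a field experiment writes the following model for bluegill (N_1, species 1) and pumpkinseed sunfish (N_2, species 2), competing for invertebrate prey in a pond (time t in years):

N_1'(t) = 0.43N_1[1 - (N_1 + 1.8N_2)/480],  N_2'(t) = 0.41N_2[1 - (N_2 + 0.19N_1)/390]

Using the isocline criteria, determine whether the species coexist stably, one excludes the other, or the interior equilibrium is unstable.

Compare the nullcline intercepts: K1/α12 = 480/1.8 = 267 < K2 = 390; K2/α21 = 390/0.19 = 2050 > K1 = 480.
Since the inequalities point opposite ways, species 2 can invade but species 1 cannot.

species 2 excludes species 1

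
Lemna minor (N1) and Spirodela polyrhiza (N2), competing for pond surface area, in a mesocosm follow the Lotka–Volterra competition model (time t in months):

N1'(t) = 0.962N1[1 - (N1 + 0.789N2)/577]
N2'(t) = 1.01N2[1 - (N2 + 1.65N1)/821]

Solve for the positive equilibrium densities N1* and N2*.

Setting both brackets to zero gives the nullclines N1 + 0.789N2 = 577 and 1.65N1 + N2 = 821.
Substituting N2 = 821 - 1.65N1 into the first: N1(1 - 0.789·1.65) = 577 - 0.789·821.
So N1* = -70.8/-0.302 = 234, and then N2* = 821 - 1.65·234 = 434.

N1* ≈ 234, N2* ≈ 434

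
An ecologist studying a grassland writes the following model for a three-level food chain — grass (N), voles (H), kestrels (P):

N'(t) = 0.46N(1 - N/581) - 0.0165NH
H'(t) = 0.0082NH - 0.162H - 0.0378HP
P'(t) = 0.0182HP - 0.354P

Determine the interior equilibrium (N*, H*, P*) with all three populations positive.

N* ≈ 176, H* ≈ 19.5, P* ≈ 33.8

From dP/dt = 0: 0.0182H* = 0.354, so H* = 19.5.
From dN/dt = 0: 0.46(1 - N*/581) = 0.0165·19.5, giving N* = 581·(1 - 0.698) = 176.
From dH/dt = 0: 0.0082·176 - 0.162 = 0.0378P*, so P* = 1.28/0.0378 = 33.8.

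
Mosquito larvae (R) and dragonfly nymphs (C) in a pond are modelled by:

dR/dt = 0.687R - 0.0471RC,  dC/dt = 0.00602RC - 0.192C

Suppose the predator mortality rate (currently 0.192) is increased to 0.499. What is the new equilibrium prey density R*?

R* ≈ 82.9

At the interior fixed point, setting dC/dt = 0 with C > 0 fixes R* = (predator death rate)/(RC coefficient) — independent of the other coefficients.
With the change, R* = 0.499/0.00602 = 82.9; it rises from 31.9.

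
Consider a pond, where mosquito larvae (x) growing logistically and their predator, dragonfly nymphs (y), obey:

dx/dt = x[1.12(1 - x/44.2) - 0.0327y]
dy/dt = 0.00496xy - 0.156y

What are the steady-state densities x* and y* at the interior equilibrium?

From dy/dt = 0 with y > 0: 0.00496x* = 0.156, so x* = 31.5.
Substitute into dx/dt = 0: 1.12(1 - 31.5/44.2) = 0.0327y*.
The bracket is 0.288, giving y* = 0.323/0.0327 = 9.88.

x* ≈ 31.5, y* ≈ 9.88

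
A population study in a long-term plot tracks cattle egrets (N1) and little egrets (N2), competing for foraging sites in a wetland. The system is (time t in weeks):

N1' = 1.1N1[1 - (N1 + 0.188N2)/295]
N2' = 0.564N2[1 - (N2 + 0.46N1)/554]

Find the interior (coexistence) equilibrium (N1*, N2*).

Setting both brackets to zero gives the nullclines N1 + 0.188N2 = 295 and 0.46N1 + N2 = 554.
Substituting N2 = 554 - 0.46N1 into the first: N1(1 - 0.188·0.46) = 295 - 0.188·554.
So N1* = 191/0.914 = 209, and then N2* = 554 - 0.46·209 = 458.

N1* ≈ 209, N2* ≈ 458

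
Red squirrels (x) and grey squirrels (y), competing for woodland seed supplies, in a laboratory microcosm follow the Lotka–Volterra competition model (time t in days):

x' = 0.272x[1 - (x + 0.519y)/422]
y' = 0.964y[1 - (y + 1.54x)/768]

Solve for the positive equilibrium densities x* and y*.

Setting both brackets to zero gives the nullclines x + 0.519y = 422 and 1.54x + y = 768.
Substituting y = 768 - 1.54x into the first: x(1 - 0.519·1.54) = 422 - 0.519·768.
So x* = 23.4/0.201 = 117, and then y* = 768 - 1.54·117 = 588.

x* ≈ 117, y* ≈ 588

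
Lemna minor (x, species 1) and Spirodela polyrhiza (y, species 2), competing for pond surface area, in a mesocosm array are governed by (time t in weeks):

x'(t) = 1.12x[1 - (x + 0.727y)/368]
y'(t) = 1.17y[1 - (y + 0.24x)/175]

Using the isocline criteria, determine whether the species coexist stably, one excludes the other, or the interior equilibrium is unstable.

Compare the nullcline intercepts: K1/α12 = 368/0.727 = 506 > K2 = 175; K2/α21 = 175/0.24 = 729 > K1 = 368.
Since both inequalities hold, each species can invade when rare, so the interior equilibrium is stable.

stable coexistence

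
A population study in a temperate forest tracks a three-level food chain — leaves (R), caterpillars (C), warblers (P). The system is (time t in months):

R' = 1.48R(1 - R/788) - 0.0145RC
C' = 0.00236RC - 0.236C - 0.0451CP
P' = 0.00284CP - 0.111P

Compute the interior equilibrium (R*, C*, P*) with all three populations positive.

From dP/dt = 0: 0.00284C* = 0.111, so C* = 39.1.
From dR/dt = 0: 1.48(1 - R*/788) = 0.0145·39.1, giving R* = 788·(1 - 0.383) = 486.
From dC/dt = 0: 0.00236·486 - 0.236 = 0.0451P*, so P* = 0.912/0.0451 = 20.2.

R* ≈ 486, C* ≈ 39.1, P* ≈ 20.2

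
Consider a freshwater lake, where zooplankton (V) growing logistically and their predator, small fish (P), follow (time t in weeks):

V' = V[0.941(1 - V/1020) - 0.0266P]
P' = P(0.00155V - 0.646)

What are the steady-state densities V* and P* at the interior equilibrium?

V* ≈ 417, P* ≈ 20.9

From dP/dt = 0 with P > 0: 0.00155V* = 0.646, so V* = 417.
Substitute into dV/dt = 0: 0.941(1 - 417/1020) = 0.0266P*.
The bracket is 0.591, giving P* = 0.557/0.0266 = 20.9.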